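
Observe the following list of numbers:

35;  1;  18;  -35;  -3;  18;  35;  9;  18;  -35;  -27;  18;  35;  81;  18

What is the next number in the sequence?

Split by position mod 3 into 3 tracks.
Stream A: 35, -35, 35, -35, 35. The oscillation 35·(−1)^(n+1).
Stream B: 1, -3, 9, -27, 81. A geometric progression (common ratio -3).
Stream C: 18, 18, 18, 18, 18. The constant sequence 18.
Term 16 comes from stream A (its 6th entry): -35.

-35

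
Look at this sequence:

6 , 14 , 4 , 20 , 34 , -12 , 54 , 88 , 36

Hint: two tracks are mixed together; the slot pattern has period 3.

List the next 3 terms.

Positions follow the repeating pattern AAB; grouping by letter gives 2 tracks.
Track A = 6, 14, 20, 34, 54, 88: a Fibonacci-like recurrence a_n = a_{n-1} + a_{n-2}.
Track B = 4, -12, 36: multiplying by -3 each time.
Position 10 → track A, term 7 = 142.
Term 11 comes from track A (its 8th entry): 230.
Term 12 comes from track B (its 4th entry): -108.

142, 230, -108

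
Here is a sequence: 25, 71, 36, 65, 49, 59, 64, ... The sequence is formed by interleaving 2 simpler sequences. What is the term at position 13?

121

Odd-indexed and even-indexed terms follow separate rules.
Subsequence A is 25, 36, 49, 64, which is consecutive squares n² from n = 5.
Subsequence B is 71, 65, 59, which is arithmetic with common difference −6.
Term 13 comes from subsequence A (its 7th entry): 121.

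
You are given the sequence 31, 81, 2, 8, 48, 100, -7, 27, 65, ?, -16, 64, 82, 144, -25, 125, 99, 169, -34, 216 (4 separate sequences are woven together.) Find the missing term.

121

Split by position mod 4 into 4 tracks.
Track A = 31, 48, 65, 82, 99: arithmetic with common difference +17.
Track B = 81, 100, ?, 144, 169: perfect squares starting at 9².
Track C = 2, -7, -16, -25, -34: linear: a_n = 11 − 9·n.
Track D = 8, 27, 64, 125, 216: consecutive cubes n³ from n = 2.
The gap is track B's term 3; the rule gives 121.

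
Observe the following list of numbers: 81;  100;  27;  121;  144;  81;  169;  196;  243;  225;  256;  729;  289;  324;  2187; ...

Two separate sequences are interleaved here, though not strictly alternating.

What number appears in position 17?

Positions follow the repeating pattern AAB; grouping by letter gives 2 tracks.
Track A = 81, 100, 121, 144, 169, 196, 225, 256, 289, 324: consecutive squares n² from n = 9.
Track B = 27, 81, 243, 729, 2187: successive powers of 3.
Position 17 → track A, term 12 = 400.

400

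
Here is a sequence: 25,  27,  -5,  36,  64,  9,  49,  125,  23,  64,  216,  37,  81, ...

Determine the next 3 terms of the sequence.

343, 51, 100

Read the sequence 3 terms at a time; column i is its own pattern.
Track A: 25, 36, 49, 64, 81 (consecutive squares n² from n = 5).
Track B: 27, 64, 125, 216 (consecutive cubes n³ from n = 3).
Track C: -5, 9, 23, 37 (adding 14 each time).
Position 14 falls in track B as its term 5, giving 343.
Position 15 falls in track C as its term 5, giving 51.
The 16th slot belongs to track A; its 6th term is 100.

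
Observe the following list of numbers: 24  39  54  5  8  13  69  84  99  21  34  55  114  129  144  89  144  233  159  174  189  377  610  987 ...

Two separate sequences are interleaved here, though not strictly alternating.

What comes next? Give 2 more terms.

Positions follow the repeating pattern AAABBB; grouping by letter gives 2 tracks.
Track A is 24, 39, 54, 69, 84, 99, 114, 129, 144, 159, 174, 189, which is arithmetic, step +15.
Track B is 5, 8, 13, 21, 34, 55, 89, 144, 233, 377, 610, 987, which is Fibonacci-style (each term is the sum of the two before it).
The 25th slot belongs to track A; its 13th term is 204.
The 26th slot belongs to track A; its 14th term is 219.

204, 219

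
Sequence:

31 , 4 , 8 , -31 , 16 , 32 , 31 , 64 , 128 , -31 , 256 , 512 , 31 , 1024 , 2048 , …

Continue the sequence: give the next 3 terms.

-31, 4096, 8192

The slot pattern repeats as ABB (period 3), so there are 2 interleaved tracks.
Track A: 31, -31, 31, -31, 31 (alternating ±31).
Track B: 4, 8, 16, 32, 64, 128, 256, 512, 1024, 2048 (successive powers of 2).
The 16th slot belongs to track A; its 6th term is -31.
Position 17 falls in track B as its term 11, giving 4096.
The 18th slot belongs to track B; its 12th term is 8192.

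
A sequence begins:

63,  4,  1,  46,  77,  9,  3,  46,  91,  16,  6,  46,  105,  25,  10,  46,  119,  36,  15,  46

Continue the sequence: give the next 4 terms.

133, 49, 21, 46

Split by position mod 4: positions 1, 5, 9, … form one track, and each other residue class forms its own.
Stream A: 63, 77, 91, 105, 119 — linear: a_n = 49 + 14·n.
Stream B: 4, 9, 16, 25, 36 — perfect squares starting at 2².
Stream C: 1, 3, 6, 10, 15 — triangular numbers starting at T_1.
Stream D: 46, 46, 46, 46, 46 — constant 46.
Position 21 falls in stream A as its term 6, giving 133.
Position 22 → stream B, term 6 = 49.
Term 23 comes from stream C (its 6th entry): 21.
Position 24 → stream D, term 6 = 46.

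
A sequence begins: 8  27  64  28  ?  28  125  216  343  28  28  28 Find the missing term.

Reading positions in blocks of 6 reveals the pattern AAABBB — 2 tracks woven together.
Subsequence A: 8, 27, 64, 125, 216, 343 (consecutive cubes n³ from n = 2).
Subsequence B: 28, ?, 28, 28, 28, 28 (the constant sequence 28).
Filling subsequence B at index 2 by its rule yields 28.

28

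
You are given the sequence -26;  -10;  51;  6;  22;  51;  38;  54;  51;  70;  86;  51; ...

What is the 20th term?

Positions follow the repeating pattern AAB; grouping by letter gives 2 tracks.
Track A is -26, -10, 6, 22, 38, 54, 70, 86, which is adding 16 each time.
Track B is 51, 51, 51, 51, which is constant 51.
Position 20 falls in track A as its term 14, giving 182.

182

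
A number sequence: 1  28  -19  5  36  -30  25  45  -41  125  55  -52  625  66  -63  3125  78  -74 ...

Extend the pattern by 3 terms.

15625, 91, -85

Split by position mod 3 into 3 tracks.
Subsequence A: 1, 5, 25, 125, 625, 3125 — geometric with ratio 5.
Subsequence B: 28, 36, 45, 55, 66, 78 — the triangular numbers T_7, T_8, ….
Subsequence C: -19, -30, -41, -52, -63, -74 — subtracting 11 each time.
Term 19 comes from subsequence A (its 7th entry): 15625.
Term 20 comes from subsequence B (its 7th entry): 91.
Term 21 comes from subsequence C (its 7th entry): -85.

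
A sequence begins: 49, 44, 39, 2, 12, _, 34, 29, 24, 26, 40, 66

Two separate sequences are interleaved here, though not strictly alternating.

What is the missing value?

Reading positions in blocks of 6 reveals the pattern AAABBB — 2 tracks woven together.
Track A: 49, 44, 39, 34, 29, 24 — linear: a_n = 54 − 5·n.
Track B: 2, 12, ?, 26, 40, 66 — each term equals the sum of the previous two.
The gap is track B's term 3; the rule gives 14.

14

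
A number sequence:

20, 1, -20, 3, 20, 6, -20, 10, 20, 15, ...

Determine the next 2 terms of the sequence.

-20, 21

Split by position mod 2 into 2 tracks.
Subsequence A: 20, -20, 20, -20, 20 — oscillating between 20 and -20.
Subsequence B: 1, 3, 6, 10, 15 — the triangular numbers T_1, T_2, ….
Position 11 falls in subsequence A as its term 6, giving -20.
Term 12 comes from subsequence B (its 6th entry): 21.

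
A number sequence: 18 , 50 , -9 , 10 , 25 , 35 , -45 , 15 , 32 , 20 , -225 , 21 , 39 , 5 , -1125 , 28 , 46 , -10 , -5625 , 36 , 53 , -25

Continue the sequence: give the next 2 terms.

-28125, 45

The terms cycle through 4 interleaved subsequences.
Subsequence A is 18, 25, 32, 39, 46, 53, which is arithmetic with common difference +7.
Subsequence B is 50, 35, 20, 5, -10, -25, which is arithmetic, step −15.
Subsequence C is -9, -45, -225, -1125, -5625, which is a geometric progression (common ratio 5).
Subsequence D is 10, 15, 21, 28, 36, which is the triangular numbers T_4, T_5, ….
The 23rd slot belongs to subsequence C; its 6th term is -28125.
Position 24 → subsequence D, term 6 = 45.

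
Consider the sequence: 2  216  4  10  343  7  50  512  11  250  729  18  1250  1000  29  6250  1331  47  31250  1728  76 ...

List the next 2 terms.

Taking every 3rd term gives 3 separate tracks.
Track A: 2, 10, 50, 250, 1250, 6250, 31250. Geometric with ratio 5.
Track B: 216, 343, 512, 729, 1000, 1331, 1728. Consecutive cubes n³ from n = 6.
Track C: 4, 7, 11, 18, 29, 47, 76. A Fibonacci-like recurrence a_n = a_{n-1} + a_{n-2}.
Position 22 falls in track A as its term 8, giving 156250.
Position 23 falls in track B as its term 8, giving 2197.

156250, 2197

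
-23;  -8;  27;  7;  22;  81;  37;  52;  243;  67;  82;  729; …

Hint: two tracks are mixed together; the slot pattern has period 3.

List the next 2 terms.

97, 112

Positions follow the repeating pattern AAB; grouping by letter gives 2 tracks.
Track A: -23, -8, 7, 22, 37, 52, 67, 82 (arithmetic, step +15).
Track B: 27, 81, 243, 729 (successive powers of 3).
Position 13 → track A, term 9 = 97.
The 14th slot belongs to track A; its 10th term is 112.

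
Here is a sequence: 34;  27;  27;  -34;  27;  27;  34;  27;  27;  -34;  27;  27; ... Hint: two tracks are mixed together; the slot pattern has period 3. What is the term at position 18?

27

Reading positions in blocks of 3 reveals the pattern ABB — 2 tracks woven together.
Stream A: 34, -34, 34, -34. Oscillating between 34 and -34.
Stream B: 27, 27, 27, 27, 27, 27, 27, 27. Always 27.
Term 18 comes from stream B (its 12th entry): 27.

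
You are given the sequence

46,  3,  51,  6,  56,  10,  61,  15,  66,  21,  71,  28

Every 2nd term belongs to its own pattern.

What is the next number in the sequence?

76

Odd-indexed and even-indexed terms follow separate rules.
Stream A: 46, 51, 56, 61, 66, 71 (arithmetic, step +5).
Stream B: 3, 6, 10, 15, 21, 28 (the triangular numbers T_2, T_3, …).
Position 13 → stream A, term 7 = 76.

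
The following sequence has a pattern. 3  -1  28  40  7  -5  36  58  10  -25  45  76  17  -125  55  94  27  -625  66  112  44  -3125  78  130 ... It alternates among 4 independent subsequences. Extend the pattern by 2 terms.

71, -15625

Split by position mod 4: positions 1, 5, 9, … form one track, and each other residue class forms its own.
Track A = 3, 7, 10, 17, 27, 44: a Fibonacci-like recurrence a_n = a_{n-1} + a_{n-2}.
Track B = -1, -5, -25, -125, -625, -3125: geometric, ×5 each step.
Track C = 28, 36, 45, 55, 66, 78: the triangular numbers T_7, T_8, ….
Track D = 40, 58, 76, 94, 112, 130: arithmetic with common difference +18.
The 25th slot belongs to track A; its 7th term is 71.
Position 26 → track B, term 7 = -15625.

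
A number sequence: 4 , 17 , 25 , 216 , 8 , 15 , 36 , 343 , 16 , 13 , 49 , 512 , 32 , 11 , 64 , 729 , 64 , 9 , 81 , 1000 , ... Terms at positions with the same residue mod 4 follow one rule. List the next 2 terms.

128, 7

Read the sequence 4 terms at a time; column i is its own pattern.
Subsequence A = 4, 8, 16, 32, 64: successive powers of 2.
Subsequence B = 17, 15, 13, 11, 9: subtracting 2 each time.
Subsequence C = 25, 36, 49, 64, 81: consecutive squares n² from n = 5.
Subsequence D = 216, 343, 512, 729, 1000: perfect cubes starting at 6³.
Position 21 falls in subsequence A as its term 6, giving 128.
The 22nd slot belongs to subsequence B; its 6th term is 7.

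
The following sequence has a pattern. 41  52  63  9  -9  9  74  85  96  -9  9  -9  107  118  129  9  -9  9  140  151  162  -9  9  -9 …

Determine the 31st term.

Reading positions in blocks of 6 reveals the pattern AAABBB — 2 tracks woven together.
Subsequence A = 41, 52, 63, 74, 85, 96, 107, 118, 129, 140, 151, 162: adding 11 each time.
Subsequence B = 9, -9, 9, -9, 9, -9, 9, -9, 9, -9, 9, -9: alternating ±9.
Position 31 falls in subsequence A as its term 16, giving 206.

206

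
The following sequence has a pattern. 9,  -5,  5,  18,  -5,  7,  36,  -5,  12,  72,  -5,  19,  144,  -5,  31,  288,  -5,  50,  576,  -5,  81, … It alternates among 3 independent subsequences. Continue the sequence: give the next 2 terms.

Split by position mod 3 into 3 tracks.
Track A = 9, 18, 36, 72, 144, 288, 576: multiplying by 2 each time.
Track B = -5, -5, -5, -5, -5, -5, -5: the constant sequence -5.
Track C = 5, 7, 12, 19, 31, 50, 81: each term equals the sum of the previous two.
Position 22 → track A, term 8 = 1152.
Term 23 comes from track B (its 8th entry): -5.

1152, -5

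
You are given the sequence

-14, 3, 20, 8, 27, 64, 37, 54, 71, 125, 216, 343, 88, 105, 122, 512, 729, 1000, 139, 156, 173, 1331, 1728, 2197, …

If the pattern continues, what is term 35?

5832

The slot pattern repeats as AAABBB (period 6), so there are 2 interleaved tracks.
Track A: -14, 3, 20, 37, 54, 71, 88, 105, 122, 139, 156, 173 — arithmetic with common difference +17.
Track B: 8, 27, 64, 125, 216, 343, 512, 729, 1000, 1331, 1728, 2197 — perfect cubes starting at 2³.
Position 35 falls in track B as its term 17, giving 5832.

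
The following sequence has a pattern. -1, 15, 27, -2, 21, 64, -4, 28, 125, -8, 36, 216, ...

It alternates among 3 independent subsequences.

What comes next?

-16

Split by position mod 3 into 3 tracks.
Subsequence A: -1, -2, -4, -8 (geometric, ×2 each step).
Subsequence B: 15, 21, 28, 36 (the triangular numbers T_5, T_6, …).
Subsequence C: 27, 64, 125, 216 (consecutive cubes n³ from n = 3).
Position 13 → subsequence A, term 5 = -16.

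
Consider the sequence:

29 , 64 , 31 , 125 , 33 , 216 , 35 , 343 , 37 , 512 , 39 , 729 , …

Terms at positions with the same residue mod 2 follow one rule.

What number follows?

41

Odd-indexed and even-indexed terms follow separate rules.
Subsequence A = 29, 31, 33, 35, 37, 39: adding 2 each time.
Subsequence B = 64, 125, 216, 343, 512, 729: perfect cubes starting at 4³.
Position 13 → subsequence A, term 7 = 41.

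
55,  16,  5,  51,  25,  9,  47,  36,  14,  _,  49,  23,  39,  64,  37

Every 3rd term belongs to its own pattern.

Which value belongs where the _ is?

Taking every 3rd term gives 3 separate tracks.
Subsequence A = 55, 51, 47, ?, 39: linear: a_n = 59 − 4·n.
Subsequence B = 16, 25, 36, 49, 64: the squares 4², 5², 6², ….
Subsequence C = 5, 9, 14, 23, 37: each term equals the sum of the previous two.
Filling subsequence A at index 4 by its rule yields 43.

43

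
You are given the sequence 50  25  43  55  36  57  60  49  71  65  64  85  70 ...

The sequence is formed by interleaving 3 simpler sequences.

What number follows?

Split by position mod 3: positions 1, 4, 7, … form one track, and each other residue class forms its own.
Stream A: 50, 55, 60, 65, 70. Arithmetic with common difference +5.
Stream B: 25, 36, 49, 64. Consecutive squares n² from n = 5.
Stream C: 43, 57, 71, 85. Linear: a_n = 29 + 14·n.
Term 14 comes from stream B (its 5th entry): 81.

81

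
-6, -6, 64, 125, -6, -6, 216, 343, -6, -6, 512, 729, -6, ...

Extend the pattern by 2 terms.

The slot pattern repeats as AABB (period 4), so there are 2 interleaved tracks.
Subsequence A: -6, -6, -6, -6, -6, -6, -6 — constant -6.
Subsequence B: 64, 125, 216, 343, 512, 729 — the cubes 4³, 5³, 6³, ….
Position 14 falls in subsequence A as its term 8, giving -6.
Position 15 → subsequence B, term 7 = 1000.

-6, 1000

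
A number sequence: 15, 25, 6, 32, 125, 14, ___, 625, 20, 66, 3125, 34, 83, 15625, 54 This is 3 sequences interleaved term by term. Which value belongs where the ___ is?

49

The terms cycle through 3 interleaved subsequences.
Track A: 15, 32, ?, 66, 83. Adding 17 each time.
Track B: 25, 125, 625, 3125, 15625. Powers of 5.
Track C: 6, 14, 20, 34, 54. Fibonacci-style (each term is the sum of the two before it).
The gap is track A's term 3; the rule gives 49.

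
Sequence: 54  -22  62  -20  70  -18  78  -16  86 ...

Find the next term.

-14

Split by position mod 2 into 2 tracks.
Track A = 54, 62, 70, 78, 86: arithmetic, step +8.
Track B = -22, -20, -18, -16: linear: a_n = -24 + 2·n.
Position 10 → track B, term 5 = -14.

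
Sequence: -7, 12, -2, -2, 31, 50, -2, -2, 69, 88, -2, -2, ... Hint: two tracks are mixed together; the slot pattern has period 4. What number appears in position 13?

107

Positions follow the repeating pattern AABB; grouping by letter gives 2 tracks.
Stream A: -7, 12, 31, 50, 69, 88. Linear: a_n = -26 + 19·n.
Stream B: -2, -2, -2, -2, -2, -2. The constant sequence -2.
Term 13 comes from stream A (its 7th entry): 107.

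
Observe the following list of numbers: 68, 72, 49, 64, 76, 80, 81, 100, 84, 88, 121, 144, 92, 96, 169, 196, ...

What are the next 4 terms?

100, 104, 225, 256

The slot pattern repeats as AABB (period 4), so there are 2 interleaved tracks.
Track A: 68, 72, 76, 80, 84, 88, 92, 96 (arithmetic, step +4).
Track B: 49, 64, 81, 100, 121, 144, 169, 196 (perfect squares starting at 7²).
Position 17 → track A, term 9 = 100.
The 18th slot belongs to track A; its 10th term is 104.
The 19th slot belongs to track B; its 9th term is 225.
Term 20 comes from track B (its 10th entry): 256.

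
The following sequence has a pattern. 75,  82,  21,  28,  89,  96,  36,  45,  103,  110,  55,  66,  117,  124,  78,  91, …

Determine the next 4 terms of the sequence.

The slot pattern repeats as AABB (period 4), so there are 2 interleaved tracks.
Stream A: 75, 82, 89, 96, 103, 110, 117, 124 — linear: a_n = 68 + 7·n.
Stream B: 21, 28, 36, 45, 55, 66, 78, 91 — triangular numbers starting at T_6.
The 17th slot belongs to stream A; its 9th term is 131.
Position 18 falls in stream A as its term 10, giving 138.
Term 19 comes from stream B (its 9th entry): 105.
Position 20 falls in stream B as its term 10, giving 120.

131, 138, 105, 120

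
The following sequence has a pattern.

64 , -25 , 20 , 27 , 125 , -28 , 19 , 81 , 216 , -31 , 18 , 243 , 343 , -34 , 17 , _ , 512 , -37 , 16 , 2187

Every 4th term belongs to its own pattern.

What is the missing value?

729

Split by position mod 4: positions 1, 5, 9, … form one track, and each other residue class forms its own.
Track A is 64, 125, 216, 343, 512, which is consecutive cubes n³ from n = 4.
Track B is -25, -28, -31, -34, -37, which is linear: a_n = -22 − 3·n.
Track C is 20, 19, 18, 17, 16, which is arithmetic, step −1.
Track D is 27, 81, 243, ?, 2187, which is successive powers of 3.
Filling track D at index 4 by its rule yields 729.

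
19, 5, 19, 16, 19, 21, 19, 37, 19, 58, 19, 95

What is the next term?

Odd-indexed and even-indexed terms follow separate rules.
Stream A: 19, 19, 19, 19, 19, 19. The constant sequence 19.
Stream B: 5, 16, 21, 37, 58, 95. Fibonacci-style (each term is the sum of the two before it).
Term 13 comes from stream A (its 7th entry): 19.

19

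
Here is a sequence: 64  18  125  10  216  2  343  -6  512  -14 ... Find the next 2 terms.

729, -22

Split by position mod 2 into 2 tracks.
Track A: 64, 125, 216, 343, 512 — the cubes 4³, 5³, 6³, ….
Track B: 18, 10, 2, -6, -14 — linear: a_n = 26 − 8·n.
Position 11 → track A, term 6 = 729.
Position 12 falls in track B as its term 6, giving -22.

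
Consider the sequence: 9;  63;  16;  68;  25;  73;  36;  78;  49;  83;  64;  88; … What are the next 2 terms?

Split by position mod 2 into 2 tracks.
Track A = 9, 16, 25, 36, 49, 64: the squares 3², 4², 5², ….
Track B = 63, 68, 73, 78, 83, 88: arithmetic with common difference +5.
Position 13 → track A, term 7 = 81.
Term 14 comes from track B (its 7th entry): 93.

81, 93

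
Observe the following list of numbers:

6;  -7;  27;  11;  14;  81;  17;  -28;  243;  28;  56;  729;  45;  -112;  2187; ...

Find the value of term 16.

73

The terms cycle through 3 interleaved subsequences.
Track A is 6, 11, 17, 28, 45, which is a Fibonacci-like recurrence a_n = a_{n-1} + a_{n-2}.
Track B is -7, 14, -28, 56, -112, which is a geometric progression (common ratio -2).
Track C is 27, 81, 243, 729, 2187, which is powers of 3.
Term 16 comes from track A (its 6th entry): 73.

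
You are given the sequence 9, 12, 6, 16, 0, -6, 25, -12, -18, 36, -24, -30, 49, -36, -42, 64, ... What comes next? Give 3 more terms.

Reading positions in blocks of 3 reveals the pattern ABB — 2 tracks woven together.
Stream A is 9, 16, 25, 36, 49, 64, which is the squares 3², 4², 5², ….
Stream B is 12, 6, 0, -6, -12, -18, -24, -30, -36, -42, which is arithmetic, step −6.
Term 17 comes from stream B (its 11th entry): -48.
The 18th slot belongs to stream B; its 12th term is -54.
Term 19 comes from stream A (its 7th entry): 81.

-48, -54, 81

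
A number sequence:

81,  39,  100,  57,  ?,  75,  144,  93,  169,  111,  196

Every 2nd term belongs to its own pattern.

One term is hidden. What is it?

121

Taking every 2nd term gives 2 separate tracks.
Subsequence A is 81, 100, ?, 144, 169, 196, which is perfect squares starting at 9².
Subsequence B is 39, 57, 75, 93, 111, which is arithmetic, step +18.
So the missing entry in subsequence A is 121.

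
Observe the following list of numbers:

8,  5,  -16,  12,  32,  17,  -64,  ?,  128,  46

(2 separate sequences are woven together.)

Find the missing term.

Positions 1, 3, 5, … form one subsequence and positions 2, 4, 6, … form another.
Track A: 8, -16, 32, -64, 128 (a geometric progression (common ratio -2)).
Track B: 5, 12, 17, ?, 46 (Fibonacci-style (each term is the sum of the two before it)).
So the missing entry in track B is 29.

29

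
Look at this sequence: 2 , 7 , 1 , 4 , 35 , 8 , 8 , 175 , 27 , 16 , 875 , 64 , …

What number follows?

32

The terms cycle through 3 interleaved subsequences.
Track A: 2, 4, 8, 16 (powers of 2).
Track B: 7, 35, 175, 875 (multiplying by 5 each time).
Track C: 1, 8, 27, 64 (the cubes 1³, 2³, 3³, …).
The 13th slot belongs to track A; its 5th term is 32.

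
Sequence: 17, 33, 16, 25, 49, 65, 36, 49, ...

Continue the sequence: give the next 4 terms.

Positions follow the repeating pattern AABB; grouping by letter gives 2 tracks.
Subsequence A: 17, 33, 49, 65. Linear: a_n = 1 + 16·n.
Subsequence B: 16, 25, 36, 49. Perfect squares starting at 4².
Term 9 comes from subsequence A (its 5th entry): 81.
The 10th slot belongs to subsequence A; its 6th term is 97.
The 11th slot belongs to subsequence B; its 5th term is 64.
Term 12 comes from subsequence B (its 6th entry): 81.

81, 97, 64, 81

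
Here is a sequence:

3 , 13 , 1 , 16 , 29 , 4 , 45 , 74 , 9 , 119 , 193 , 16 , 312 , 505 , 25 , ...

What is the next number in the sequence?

817

Reading positions in blocks of 3 reveals the pattern AAB — 2 tracks woven together.
Track A = 3, 13, 16, 29, 45, 74, 119, 193, 312, 505: each term equals the sum of the previous two.
Track B = 1, 4, 9, 16, 25: perfect squares starting at 1².
Term 16 comes from track A (its 11th entry): 817.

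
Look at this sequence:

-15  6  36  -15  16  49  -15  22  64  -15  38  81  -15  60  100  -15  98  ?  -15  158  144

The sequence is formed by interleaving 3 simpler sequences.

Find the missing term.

Split by position mod 3 into 3 tracks.
Stream A: -15, -15, -15, -15, -15, -15, -15 (the constant sequence -15).
Stream B: 6, 16, 22, 38, 60, 98, 158 (a Fibonacci-like recurrence a_n = a_{n-1} + a_{n-2}).
Stream C: 36, 49, 64, 81, 100, ?, 144 (the squares 6², 7², 8², …).
Stream C's pattern makes the blank 121.

121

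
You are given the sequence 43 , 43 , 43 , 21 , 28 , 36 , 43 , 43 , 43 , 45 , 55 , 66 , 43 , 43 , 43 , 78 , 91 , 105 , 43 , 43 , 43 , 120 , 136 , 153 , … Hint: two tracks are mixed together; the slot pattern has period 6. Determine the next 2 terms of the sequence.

Reading positions in blocks of 6 reveals the pattern AAABBB — 2 tracks woven together.
Stream A: 43, 43, 43, 43, 43, 43, 43, 43, 43, 43, 43, 43. Always 43.
Stream B: 21, 28, 36, 45, 55, 66, 78, 91, 105, 120, 136, 153. Triangular numbers n(n+1)/2 for n = 6, 7, ….
Position 25 → stream A, term 13 = 43.
The 26th slot belongs to stream A; its 14th term is 43.

43, 43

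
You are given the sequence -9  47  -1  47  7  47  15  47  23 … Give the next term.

47

The terms cycle through 2 interleaved subsequences.
Track A: -9, -1, 7, 15, 23 — linear: a_n = -17 + 8·n.
Track B: 47, 47, 47, 47 — the constant sequence 47.
Position 10 → track B, term 5 = 47.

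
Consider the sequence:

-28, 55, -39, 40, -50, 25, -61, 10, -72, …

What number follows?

Positions 1, 3, 5, … form one subsequence and positions 2, 4, 6, … form another.
Subsequence A: -28, -39, -50, -61, -72 (subtracting 11 each time).
Subsequence B: 55, 40, 25, 10 (linear: a_n = 70 − 15·n).
Position 10 → subsequence B, term 5 = -5.

-5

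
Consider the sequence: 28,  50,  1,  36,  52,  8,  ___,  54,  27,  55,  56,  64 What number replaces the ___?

45

Split by position mod 3: positions 1, 4, 7, … form one track, and each other residue class forms its own.
Stream A: 28, 36, ?, 55. Triangular numbers n(n+1)/2 for n = 7, 8, ….
Stream B: 50, 52, 54, 56. Arithmetic with common difference +2.
Stream C: 1, 8, 27, 64. The cubes 1³, 2³, 3³, ….
Stream A's pattern makes the blank 45.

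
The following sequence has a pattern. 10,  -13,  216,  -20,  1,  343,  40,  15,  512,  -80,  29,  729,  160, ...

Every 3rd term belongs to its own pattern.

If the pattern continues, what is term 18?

Split by position mod 3: positions 1, 4, 7, … form one track, and each other residue class forms its own.
Stream A is 10, -20, 40, -80, 160, which is geometric, ×-2 each step.
Stream B is -13, 1, 15, 29, which is adding 14 each time.
Stream C is 216, 343, 512, 729, which is perfect cubes starting at 6³.
Position 18 falls in stream C as its term 6, giving 1331.

1331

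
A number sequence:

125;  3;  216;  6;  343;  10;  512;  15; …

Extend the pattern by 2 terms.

729, 21

Positions 1, 3, 5, … form one subsequence and positions 2, 4, 6, … form another.
Track A is 125, 216, 343, 512, which is perfect cubes starting at 5³.
Track B is 3, 6, 10, 15, which is triangular numbers starting at T_2.
The 9th slot belongs to track A; its 5th term is 729.
The 10th slot belongs to track B; its 5th term is 21.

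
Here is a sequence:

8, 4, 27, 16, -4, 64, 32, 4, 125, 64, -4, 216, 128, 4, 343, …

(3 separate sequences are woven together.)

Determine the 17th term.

The terms cycle through 3 interleaved subsequences.
Track A: 8, 16, 32, 64, 128 — successive powers of 2.
Track B: 4, -4, 4, -4, 4 — oscillating between 4 and -4.
Track C: 27, 64, 125, 216, 343 — the cubes 3³, 4³, 5³, ….
Term 17 comes from track B (its 6th entry): -4.

-4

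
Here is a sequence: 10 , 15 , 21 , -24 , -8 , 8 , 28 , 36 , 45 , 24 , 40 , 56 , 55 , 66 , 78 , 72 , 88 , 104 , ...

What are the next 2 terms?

91, 105

Positions follow the repeating pattern AAABBB; grouping by letter gives 2 tracks.
Subsequence A is 10, 15, 21, 28, 36, 45, 55, 66, 78, which is triangular numbers n(n+1)/2 for n = 4, 5, ….
Subsequence B is -24, -8, 8, 24, 40, 56, 72, 88, 104, which is adding 16 each time.
Position 19 → subsequence A, term 10 = 91.
Term 20 comes from subsequence A (its 11th entry): 105.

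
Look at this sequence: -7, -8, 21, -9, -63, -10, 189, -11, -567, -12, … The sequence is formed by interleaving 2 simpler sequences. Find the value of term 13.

Positions 1, 3, 5, … form one subsequence and positions 2, 4, 6, … form another.
Stream A: -7, 21, -63, 189, -567 — multiplying by -3 each time.
Stream B: -8, -9, -10, -11, -12 — arithmetic, step −1.
Position 13 → stream A, term 7 = -5103.

-5103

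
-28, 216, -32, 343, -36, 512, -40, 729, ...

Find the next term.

Taking every 2nd term gives 2 separate tracks.
Track A: -28, -32, -36, -40. Arithmetic with common difference −4.
Track B: 216, 343, 512, 729. Consecutive cubes n³ from n = 6.
Position 9 falls in track A as its term 5, giving -44.

-44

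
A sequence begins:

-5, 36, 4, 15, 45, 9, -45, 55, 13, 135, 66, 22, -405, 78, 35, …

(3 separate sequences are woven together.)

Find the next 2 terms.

1215, 91

The terms cycle through 3 interleaved subsequences.
Subsequence A: -5, 15, -45, 135, -405 — geometric, ×-3 each step.
Subsequence B: 36, 45, 55, 66, 78 — triangular numbers starting at T_8.
Subsequence C: 4, 9, 13, 22, 35 — each term equals the sum of the previous two.
Term 16 comes from subsequence A (its 6th entry): 1215.
The 17th slot belongs to subsequence B; its 6th term is 91.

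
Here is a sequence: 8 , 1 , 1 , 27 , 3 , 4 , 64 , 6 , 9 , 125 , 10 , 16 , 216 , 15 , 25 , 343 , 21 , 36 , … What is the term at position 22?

729

Taking every 3rd term gives 3 separate tracks.
Track A = 8, 27, 64, 125, 216, 343: consecutive cubes n³ from n = 2.
Track B = 1, 3, 6, 10, 15, 21: triangular numbers n(n+1)/2 for n = 1, 2, ….
Track C = 1, 4, 9, 16, 25, 36: perfect squares starting at 1².
Position 22 → track A, term 8 = 729.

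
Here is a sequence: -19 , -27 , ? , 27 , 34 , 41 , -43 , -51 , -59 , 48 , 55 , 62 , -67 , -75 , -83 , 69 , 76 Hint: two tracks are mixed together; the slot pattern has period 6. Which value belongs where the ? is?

-35

The slot pattern repeats as AAABBB (period 6), so there are 2 interleaved tracks.
Track A = -19, -27, ?, -43, -51, -59, -67, -75, -83: linear: a_n = -11 − 8·n.
Track B = 27, 34, 41, 48, 55, 62, 69, 76: arithmetic with common difference +7.
Track A's pattern makes the blank -35.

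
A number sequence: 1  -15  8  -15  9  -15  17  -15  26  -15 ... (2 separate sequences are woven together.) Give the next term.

The terms cycle through 2 interleaved subsequences.
Subsequence A: 1, 8, 9, 17, 26. Each term equals the sum of the previous two.
Subsequence B: -15, -15, -15, -15, -15. The constant sequence -15.
The 11th slot belongs to subsequence A; its 6th term is 43.

43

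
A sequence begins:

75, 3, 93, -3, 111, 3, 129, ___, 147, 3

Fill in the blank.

-3

Odd-indexed and even-indexed terms follow separate rules.
Track A = 75, 93, 111, 129, 147: linear: a_n = 57 + 18·n.
Track B = 3, -3, 3, ?, 3: oscillating between 3 and -3.
Filling track B at index 4 by its rule yields -3.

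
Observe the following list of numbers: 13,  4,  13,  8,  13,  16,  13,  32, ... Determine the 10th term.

Taking every 2nd term gives 2 separate tracks.
Subsequence A: 13, 13, 13, 13 (the constant sequence 13).
Subsequence B: 4, 8, 16, 32 (powers of 2).
Term 10 comes from subsequence B (its 5th entry): 64.

64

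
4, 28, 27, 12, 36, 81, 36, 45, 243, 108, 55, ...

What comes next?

729

Split by position mod 3 into 3 tracks.
Track A is 4, 12, 36, 108, which is multiplying by 3 each time.
Track B is 28, 36, 45, 55, which is the triangular numbers T_7, T_8, ….
Track C is 27, 81, 243, which is powers of 3.
Position 12 → track C, term 4 = 729.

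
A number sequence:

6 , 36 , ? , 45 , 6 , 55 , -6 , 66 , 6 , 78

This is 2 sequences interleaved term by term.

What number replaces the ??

-6

Split by position mod 2 into 2 tracks.
Track A is 6, ?, 6, -6, 6, which is oscillating between 6 and -6.
Track B is 36, 45, 55, 66, 78, which is triangular numbers n(n+1)/2 for n = 8, 9, ….
So the missing entry in track A is -6.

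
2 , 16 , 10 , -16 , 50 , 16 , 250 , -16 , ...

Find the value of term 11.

Split by position mod 2 into 2 tracks.
Track A is 2, 10, 50, 250, which is geometric, ×5 each step.
Track B is 16, -16, 16, -16, which is the oscillation 16·(−1)^(n+1).
The 11th slot belongs to track A; its 6th term is 6250.

6250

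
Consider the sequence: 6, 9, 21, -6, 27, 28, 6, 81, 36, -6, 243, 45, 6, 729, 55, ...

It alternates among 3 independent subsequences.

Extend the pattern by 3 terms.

-6, 2187, 66

Split by position mod 3: positions 1, 4, 7, … form one track, and each other residue class forms its own.
Stream A: 6, -6, 6, -6, 6 (the oscillation 6·(−1)^(n+1)).
Stream B: 9, 27, 81, 243, 729 (powers 3^2, 3^3, 3^4, …).
Stream C: 21, 28, 36, 45, 55 (triangular numbers n(n+1)/2 for n = 6, 7, …).
Position 16 falls in stream A as its term 6, giving -6.
Position 17 falls in stream B as its term 6, giving 2187.
Position 18 → stream C, term 6 = 66.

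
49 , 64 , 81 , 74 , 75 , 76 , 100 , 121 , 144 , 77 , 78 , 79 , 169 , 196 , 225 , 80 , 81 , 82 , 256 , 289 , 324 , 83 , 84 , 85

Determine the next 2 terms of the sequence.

The slot pattern repeats as AAABBB (period 6), so there are 2 interleaved tracks.
Stream A is 49, 64, 81, 100, 121, 144, 169, 196, 225, 256, 289, 324, which is the squares 7², 8², 9², ….
Stream B is 74, 75, 76, 77, 78, 79, 80, 81, 82, 83, 84, 85, which is arithmetic, step +1.
Term 25 comes from stream A (its 13th entry): 361.
Position 26 → stream A, term 14 = 400.

361, 400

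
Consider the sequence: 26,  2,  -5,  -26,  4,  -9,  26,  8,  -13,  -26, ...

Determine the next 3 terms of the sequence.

16, -17, 26

Read the sequence 3 terms at a time; column i is its own pattern.
Subsequence A: 26, -26, 26, -26 — alternating ±26.
Subsequence B: 2, 4, 8 — successive powers of 2.
Subsequence C: -5, -9, -13 — linear: a_n = -1 − 4·n.
The 11th slot belongs to subsequence B; its 4th term is 16.
Position 12 falls in subsequence C as its term 4, giving -17.
Term 13 comes from subsequence A (its 5th entry): 26.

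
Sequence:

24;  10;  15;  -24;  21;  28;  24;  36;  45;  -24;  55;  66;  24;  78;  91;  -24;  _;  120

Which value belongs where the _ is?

105

Reading positions in blocks of 3 reveals the pattern ABB — 2 tracks woven together.
Track A: 24, -24, 24, -24, 24, -24 (alternating ±24).
Track B: 10, 15, 21, 28, 36, 45, 55, 66, 78, 91, ?, 120 (triangular numbers starting at T_4).
So the missing entry in track B is 105.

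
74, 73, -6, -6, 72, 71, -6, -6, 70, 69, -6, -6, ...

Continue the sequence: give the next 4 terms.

68, 67, -6, -6

Positions follow the repeating pattern AABB; grouping by letter gives 2 tracks.
Track A is 74, 73, 72, 71, 70, 69, which is linear: a_n = 75 − n.
Track B is -6, -6, -6, -6, -6, -6, which is the constant sequence -6.
Position 13 → track A, term 7 = 68.
Term 14 comes from track A (its 8th entry): 67.
Position 15 → track B, term 7 = -6.
Term 16 comes from track B (its 8th entry): -6.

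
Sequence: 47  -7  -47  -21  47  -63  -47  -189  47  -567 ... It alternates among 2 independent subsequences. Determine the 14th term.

-5103

Taking every 2nd term gives 2 separate tracks.
Track A: 47, -47, 47, -47, 47 (oscillating between 47 and -47).
Track B: -7, -21, -63, -189, -567 (multiplying by 3 each time).
Position 14 falls in track B as its term 7, giving -5103.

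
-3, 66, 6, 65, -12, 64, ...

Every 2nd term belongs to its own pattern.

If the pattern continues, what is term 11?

Odd-indexed and even-indexed terms follow separate rules.
Stream A = -3, 6, -12: multiplying by -2 each time.
Stream B = 66, 65, 64: linear: a_n = 67 − n.
The 11th slot belongs to stream A; its 6th term is 96.

96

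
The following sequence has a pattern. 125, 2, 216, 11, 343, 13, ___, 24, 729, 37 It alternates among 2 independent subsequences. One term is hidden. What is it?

512

Positions 1, 3, 5, … form one subsequence and positions 2, 4, 6, … form another.
Stream A: 125, 216, 343, ?, 729. Consecutive cubes n³ from n = 5.
Stream B: 2, 11, 13, 24, 37. A Fibonacci-like recurrence a_n = a_{n-1} + a_{n-2}.
Stream A's pattern makes the blank 512.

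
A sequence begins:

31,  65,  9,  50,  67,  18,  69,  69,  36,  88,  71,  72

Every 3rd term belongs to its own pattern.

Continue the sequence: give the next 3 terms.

107, 73, 144

Read the sequence 3 terms at a time; column i is its own pattern.
Subsequence A is 31, 50, 69, 88, which is arithmetic, step +19.
Subsequence B is 65, 67, 69, 71, which is arithmetic with common difference +2.
Subsequence C is 9, 18, 36, 72, which is geometric, ×2 each step.
The 13th slot belongs to subsequence A; its 5th term is 107.
Position 14 falls in subsequence B as its term 5, giving 73.
Position 15 → subsequence C, term 5 = 144.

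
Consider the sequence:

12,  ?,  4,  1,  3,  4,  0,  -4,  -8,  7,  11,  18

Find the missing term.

Positions follow the repeating pattern AAABBB; grouping by letter gives 2 tracks.
Stream A: 12, ?, 4, 0, -4, -8. Arithmetic, step −4.
Stream B: 1, 3, 4, 7, 11, 18. Fibonacci-style (each term is the sum of the two before it).
The gap is stream A's term 2; the rule gives 8.

8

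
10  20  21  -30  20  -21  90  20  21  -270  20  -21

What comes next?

Read the sequence 3 terms at a time; column i is its own pattern.
Subsequence A: 10, -30, 90, -270 — geometric with ratio -3.
Subsequence B: 20, 20, 20, 20 — always 20.
Subsequence C: 21, -21, 21, -21 — oscillating between 21 and -21.
Term 13 comes from subsequence A (its 5th entry): 810.

810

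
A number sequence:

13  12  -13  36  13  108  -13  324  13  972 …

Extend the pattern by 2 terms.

The terms cycle through 2 interleaved subsequences.
Stream A is 13, -13, 13, -13, 13, which is oscillating between 13 and -13.
Stream B is 12, 36, 108, 324, 972, which is a geometric progression (common ratio 3).
The 11th slot belongs to stream A; its 6th term is -13.
Position 12 → stream B, term 6 = 2916.

-13, 2916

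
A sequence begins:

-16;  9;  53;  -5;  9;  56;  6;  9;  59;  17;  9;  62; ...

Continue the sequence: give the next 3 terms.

Read the sequence 3 terms at a time; column i is its own pattern.
Stream A: -16, -5, 6, 17 (arithmetic with common difference +11).
Stream B: 9, 9, 9, 9 (constant 9).
Stream C: 53, 56, 59, 62 (linear: a_n = 50 + 3·n).
Position 13 falls in stream A as its term 5, giving 28.
Position 14 falls in stream B as its term 5, giving 9.
Position 15 → stream C, term 5 = 65.

28, 9, 65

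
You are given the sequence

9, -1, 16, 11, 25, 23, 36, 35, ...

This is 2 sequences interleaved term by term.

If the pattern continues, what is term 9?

The terms cycle through 2 interleaved subsequences.
Subsequence A: 9, 16, 25, 36. Consecutive squares n² from n = 3.
Subsequence B: -1, 11, 23, 35. Linear: a_n = -13 + 12·n.
Term 9 comes from subsequence A (its 5th entry): 49.

49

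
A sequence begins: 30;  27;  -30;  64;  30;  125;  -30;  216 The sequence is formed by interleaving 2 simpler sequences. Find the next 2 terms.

The terms cycle through 2 interleaved subsequences.
Stream A is 30, -30, 30, -30, which is the oscillation 30·(−1)^(n+1).
Stream B is 27, 64, 125, 216, which is the cubes 3³, 4³, 5³, ….
Term 9 comes from stream A (its 5th entry): 30.
Position 10 → stream B, term 5 = 343.

30, 343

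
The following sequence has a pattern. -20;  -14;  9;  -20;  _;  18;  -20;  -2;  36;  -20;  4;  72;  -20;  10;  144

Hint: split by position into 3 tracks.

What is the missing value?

Taking every 3rd term gives 3 separate tracks.
Track A: -20, -20, -20, -20, -20 — constant -20.
Track B: -14, ?, -2, 4, 10 — arithmetic, step +6.
Track C: 9, 18, 36, 72, 144 — geometric, ×2 each step.
Filling track B at index 2 by its rule yields -8.

-8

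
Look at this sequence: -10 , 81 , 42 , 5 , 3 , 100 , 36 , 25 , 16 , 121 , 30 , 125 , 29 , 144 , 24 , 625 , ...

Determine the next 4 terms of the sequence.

Split by position mod 4: positions 1, 5, 9, … form one track, and each other residue class forms its own.
Track A: -10, 3, 16, 29. Adding 13 each time.
Track B: 81, 100, 121, 144. Perfect squares starting at 9².
Track C: 42, 36, 30, 24. Arithmetic, step −6.
Track D: 5, 25, 125, 625. Powers 5^1, 5^2, 5^3, ….
Term 17 comes from track A (its 5th entry): 42.
The 18th slot belongs to track B; its 5th term is 169.
The 19th slot belongs to track C; its 5th term is 18.
Position 20 falls in track D as its term 5, giving 3125.

42, 169, 18, 3125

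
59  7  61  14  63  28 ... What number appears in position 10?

Positions 1, 3, 5, … form one subsequence and positions 2, 4, 6, … form another.
Stream A: 59, 61, 63 — arithmetic with common difference +2.
Stream B: 7, 14, 28 — geometric with ratio 2.
Term 10 comes from stream B (its 5th entry): 112.

112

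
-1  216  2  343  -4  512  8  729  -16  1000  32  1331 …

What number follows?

-64

Taking every 2nd term gives 2 separate tracks.
Stream A: -1, 2, -4, 8, -16, 32. Geometric with ratio -2.
Stream B: 216, 343, 512, 729, 1000, 1331. Perfect cubes starting at 6³.
Position 13 → stream A, term 7 = -64.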